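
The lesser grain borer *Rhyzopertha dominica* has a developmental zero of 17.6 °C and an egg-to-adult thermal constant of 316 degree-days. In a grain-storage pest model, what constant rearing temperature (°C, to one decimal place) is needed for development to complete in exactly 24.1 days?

30.7 °C

Required daily accumulation = 316 / 24.1 = 13.112 DD/day.
T = T_base + 13.112 = 17.6 + 13.112 = 30.712 ≈ 30.7 °C.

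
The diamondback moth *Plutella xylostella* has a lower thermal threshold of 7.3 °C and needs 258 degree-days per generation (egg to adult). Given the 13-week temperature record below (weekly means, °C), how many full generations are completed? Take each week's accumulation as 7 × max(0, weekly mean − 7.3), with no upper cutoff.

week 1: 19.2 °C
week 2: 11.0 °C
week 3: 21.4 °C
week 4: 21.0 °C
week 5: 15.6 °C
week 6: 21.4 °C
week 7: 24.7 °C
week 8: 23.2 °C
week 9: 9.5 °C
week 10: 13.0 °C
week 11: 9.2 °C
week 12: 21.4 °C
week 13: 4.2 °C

Weekly DD (7 × max(0, T̄ − 7.3)): 83.3, 25.9, 98.7, 95.9, 58.1, 98.7, 121.8, 111.3, 15.4, 39.9, 13.3, 98.7, 0.0.
Season total = 861.0 DD.
Complete generations = ⌊861.0 / 258⌋ = 3.

3 generations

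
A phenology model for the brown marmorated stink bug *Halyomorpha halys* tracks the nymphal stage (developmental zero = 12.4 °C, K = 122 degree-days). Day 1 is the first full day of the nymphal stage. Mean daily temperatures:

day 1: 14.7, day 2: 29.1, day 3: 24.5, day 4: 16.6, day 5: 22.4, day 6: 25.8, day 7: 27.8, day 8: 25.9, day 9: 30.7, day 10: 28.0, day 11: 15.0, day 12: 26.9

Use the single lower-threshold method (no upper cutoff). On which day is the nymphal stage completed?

Daily DD above 12.4 °C: 2.3, 16.7, 12.1, 4.2, 10.0, 13.4, 15.4, 13.5, 18.3, 15.6, 2.6, 14.5.
Cumulative: 2.3, 19.0, 31.1, 35.3, 45.3, 58.7, 74.1, 87.6, 105.9, 121.5, 124.1, 138.6.
The total first reaches 122 DD on day 11.

day 11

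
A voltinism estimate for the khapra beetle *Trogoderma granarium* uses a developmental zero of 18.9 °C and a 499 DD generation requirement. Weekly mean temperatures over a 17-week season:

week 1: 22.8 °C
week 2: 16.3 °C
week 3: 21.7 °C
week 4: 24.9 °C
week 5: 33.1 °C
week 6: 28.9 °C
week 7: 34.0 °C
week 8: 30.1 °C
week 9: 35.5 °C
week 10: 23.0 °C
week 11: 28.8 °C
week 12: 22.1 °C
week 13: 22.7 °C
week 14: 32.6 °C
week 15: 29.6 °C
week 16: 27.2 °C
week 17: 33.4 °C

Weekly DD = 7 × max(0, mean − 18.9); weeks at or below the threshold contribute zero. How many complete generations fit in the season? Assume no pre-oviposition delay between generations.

Weekly DD (7 × max(0, T̄ − 18.9)): 27.3, 0.0, 19.6, 42.0, 99.4, 70.0, 105.7, 78.4, 116.2, 28.7, 69.3, 22.4, 26.6, 95.9, 74.9, 58.1, 101.5.
Season total = 1036.0 DD.
Complete generations = ⌊1036.0 / 499⌋ = 2.

2 generations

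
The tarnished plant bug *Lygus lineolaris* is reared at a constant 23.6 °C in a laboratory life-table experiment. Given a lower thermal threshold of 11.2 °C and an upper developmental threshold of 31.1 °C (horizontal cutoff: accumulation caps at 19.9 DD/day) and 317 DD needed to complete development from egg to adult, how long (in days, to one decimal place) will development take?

Daily accumulation = 23.6 − 11.2 = 12.4 DD/day.
Duration = 317 / 12.4 = 25.565 ≈ 25.6 days.

25.6 days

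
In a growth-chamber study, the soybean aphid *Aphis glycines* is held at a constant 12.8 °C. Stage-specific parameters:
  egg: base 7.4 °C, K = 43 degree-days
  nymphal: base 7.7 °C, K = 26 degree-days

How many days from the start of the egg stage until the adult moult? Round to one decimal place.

13.1 days

egg: 43 / (12.8 − 7.4) = 43 / 5.4 = 7.963 d.
nymphal: 26 / (12.8 − 7.7) = 26 / 5.1 = 5.098 d.
Sum = 13.061 ≈ 13.1 days.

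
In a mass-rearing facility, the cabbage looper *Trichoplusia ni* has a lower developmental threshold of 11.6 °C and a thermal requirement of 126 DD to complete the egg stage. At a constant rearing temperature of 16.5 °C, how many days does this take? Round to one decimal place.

Daily accumulation = 16.5 − 11.6 = 4.9 DD/day.
Duration = 126 / 4.9 = 25.714 ≈ 25.7 days.

25.7 days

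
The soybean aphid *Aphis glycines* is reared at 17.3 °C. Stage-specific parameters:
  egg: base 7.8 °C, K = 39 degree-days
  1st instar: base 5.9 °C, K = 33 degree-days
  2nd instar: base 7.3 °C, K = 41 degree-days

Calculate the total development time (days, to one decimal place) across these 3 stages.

egg: 39 / (17.3 − 7.8) = 39 / 9.5 = 4.105 d.
1st instar: 33 / (17.3 − 5.9) = 33 / 11.4 = 2.895 d.
2nd instar: 41 / (17.3 − 7.3) = 41 / 10.0 = 4.100 d.
Sum = 11.100 ≈ 11.1 days.

11.1 days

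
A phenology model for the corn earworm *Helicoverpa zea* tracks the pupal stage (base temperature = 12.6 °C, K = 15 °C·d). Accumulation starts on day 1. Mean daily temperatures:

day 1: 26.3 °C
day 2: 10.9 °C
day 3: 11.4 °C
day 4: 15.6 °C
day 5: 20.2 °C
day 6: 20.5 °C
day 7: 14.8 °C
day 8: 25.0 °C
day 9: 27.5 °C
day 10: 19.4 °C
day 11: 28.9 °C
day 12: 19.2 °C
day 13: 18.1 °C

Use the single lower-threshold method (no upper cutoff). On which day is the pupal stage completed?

day 4

Daily DD above 12.6 °C: 13.7, 0.0, 0.0, 3.0, 7.6, 7.9, 2.2, 12.4, 14.9, 6.8, 16.3, 6.6, 5.5.
Cumulative: 13.7, 13.7, 13.7, 16.7, 24.3, 32.2, 34.4, 46.8, 61.7, 68.5, 84.8, 91.4, 96.9.
The total first reaches 15 DD on day 4.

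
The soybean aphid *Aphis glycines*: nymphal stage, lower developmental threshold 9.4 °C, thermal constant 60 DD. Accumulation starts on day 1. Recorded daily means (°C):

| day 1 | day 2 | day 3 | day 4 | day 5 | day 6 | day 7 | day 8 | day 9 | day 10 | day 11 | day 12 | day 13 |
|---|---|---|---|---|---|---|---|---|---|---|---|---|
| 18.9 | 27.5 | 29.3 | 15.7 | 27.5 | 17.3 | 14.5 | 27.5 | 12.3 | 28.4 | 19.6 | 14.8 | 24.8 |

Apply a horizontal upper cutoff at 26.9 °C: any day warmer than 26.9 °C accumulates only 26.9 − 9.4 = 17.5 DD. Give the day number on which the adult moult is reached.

Daily DD above 9.4 °C (capped at 17.5): 9.5, 17.5, 17.5, 6.3, 17.5, 7.9, 5.1, 17.5, 2.9, 17.5, 10.2, 5.4, 15.4.
Cumulative: 9.5, 27.0, 44.5, 50.8, 68.3, 76.2, 81.3, 98.8, 101.7, 119.2, 129.4, 134.8, 150.2.
The total first reaches 60 DD on day 5.

day 5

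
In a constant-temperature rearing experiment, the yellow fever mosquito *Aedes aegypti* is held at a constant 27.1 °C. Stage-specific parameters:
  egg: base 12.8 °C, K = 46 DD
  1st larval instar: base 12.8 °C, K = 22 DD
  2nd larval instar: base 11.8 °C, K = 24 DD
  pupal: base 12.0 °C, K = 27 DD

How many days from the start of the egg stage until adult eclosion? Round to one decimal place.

8.1 days

egg: 46 / (27.1 − 12.8) = 46 / 14.3 = 3.217 d.
1st larval instar: 22 / (27.1 − 12.8) = 22 / 14.3 = 1.538 d.
2nd larval instar: 24 / (27.1 − 11.8) = 24 / 15.3 = 1.569 d.
pupal: 27 / (27.1 − 12.0) = 27 / 15.1 = 1.788 d.
Sum = 8.112 ≈ 8.1 days.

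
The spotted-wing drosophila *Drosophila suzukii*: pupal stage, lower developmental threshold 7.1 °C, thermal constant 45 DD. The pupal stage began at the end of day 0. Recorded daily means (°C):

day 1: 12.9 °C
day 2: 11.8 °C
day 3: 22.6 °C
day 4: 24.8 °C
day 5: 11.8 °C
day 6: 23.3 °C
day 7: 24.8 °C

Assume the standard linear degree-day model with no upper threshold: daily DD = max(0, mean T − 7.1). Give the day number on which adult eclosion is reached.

Daily DD above 7.1 °C: 5.8, 4.7, 15.5, 17.7, 4.7, 16.2, 17.7.
Cumulative: 5.8, 10.5, 26.0, 43.7, 48.4, 64.6, 82.3.
The total first reaches 45 DD on day 5.

day 5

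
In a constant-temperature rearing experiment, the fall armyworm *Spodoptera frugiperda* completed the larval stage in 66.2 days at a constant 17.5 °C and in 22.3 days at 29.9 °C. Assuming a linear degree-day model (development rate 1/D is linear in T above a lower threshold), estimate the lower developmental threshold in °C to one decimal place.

Linear rate model ⇒ the product D·(T − T_b) is constant across temperatures.
66.2·(17.5 − T_b) = 22.3·(29.9 − T_b)
T_b = (66.2·17.5 − 22.3·29.9) / (66.2 − 22.3) = 491.73 / 43.9 = 11.201 °C ≈ 11.2 °C.

11.2 °C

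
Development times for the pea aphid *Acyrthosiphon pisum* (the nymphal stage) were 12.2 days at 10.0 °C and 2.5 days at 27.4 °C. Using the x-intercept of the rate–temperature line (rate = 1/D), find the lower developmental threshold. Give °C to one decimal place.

Equal thermal constants: D₁(T₁ − T_b) = D₂(T₂ − T_b).
12.2·(10.0 − T_b) = 2.5·(27.4 − T_b)
T_b = (12.2·10.0 − 2.5·27.4) / (12.2 − 2.5) = 53.50 / 9.7 = 5.515 °C ≈ 5.5 °C.

5.5 °C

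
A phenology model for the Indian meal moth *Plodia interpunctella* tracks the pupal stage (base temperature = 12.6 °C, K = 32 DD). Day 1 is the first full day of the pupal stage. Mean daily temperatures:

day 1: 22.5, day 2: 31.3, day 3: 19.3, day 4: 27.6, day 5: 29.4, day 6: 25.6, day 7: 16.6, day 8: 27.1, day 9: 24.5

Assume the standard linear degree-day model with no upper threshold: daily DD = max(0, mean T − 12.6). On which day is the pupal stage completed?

Daily DD above 12.6 °C: 9.9, 18.7, 6.7, 15.0, 16.8, 13.0, 4.0, 14.5, 11.9.
Cumulative: 9.9, 28.6, 35.3, 50.3, 67.1, 80.1, 84.1, 98.6, 110.5.
The total first reaches 32 DD on day 3.

day 3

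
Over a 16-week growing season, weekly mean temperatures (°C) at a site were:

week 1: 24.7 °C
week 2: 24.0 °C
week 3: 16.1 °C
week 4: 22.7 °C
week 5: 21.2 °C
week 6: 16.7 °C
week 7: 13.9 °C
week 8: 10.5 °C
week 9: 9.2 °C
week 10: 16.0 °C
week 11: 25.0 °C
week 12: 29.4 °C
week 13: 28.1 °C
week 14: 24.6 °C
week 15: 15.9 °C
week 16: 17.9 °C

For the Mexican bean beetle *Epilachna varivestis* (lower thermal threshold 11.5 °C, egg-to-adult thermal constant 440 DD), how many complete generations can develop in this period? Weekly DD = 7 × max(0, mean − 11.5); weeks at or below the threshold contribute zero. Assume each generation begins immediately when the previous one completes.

2 generations

Weekly DD (7 × max(0, T̄ − 11.5)): 92.4, 87.5, 32.2, 78.4, 67.9, 36.4, 16.8, 0.0, 0.0, 31.5, 94.5, 125.3, 116.2, 91.7, 30.8, 44.8.
Season total = 946.4 DD.
Complete generations = ⌊946.4 / 440⌋ = 2.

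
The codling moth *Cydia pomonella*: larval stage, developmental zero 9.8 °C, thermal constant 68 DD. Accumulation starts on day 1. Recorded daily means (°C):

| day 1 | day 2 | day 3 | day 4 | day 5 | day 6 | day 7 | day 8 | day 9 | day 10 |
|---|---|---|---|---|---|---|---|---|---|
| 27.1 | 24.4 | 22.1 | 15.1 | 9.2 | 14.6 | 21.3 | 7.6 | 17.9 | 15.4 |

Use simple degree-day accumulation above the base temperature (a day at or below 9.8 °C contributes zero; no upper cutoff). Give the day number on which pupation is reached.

Daily DD above 9.8 °C: 17.3, 14.6, 12.3, 5.3, 0.0, 4.8, 11.5, 0.0, 8.1, 5.6.
Cumulative: 17.3, 31.9, 44.2, 49.5, 49.5, 54.3, 65.8, 65.8, 73.9, 79.5.
The total first reaches 68 DD on day 9.

day 9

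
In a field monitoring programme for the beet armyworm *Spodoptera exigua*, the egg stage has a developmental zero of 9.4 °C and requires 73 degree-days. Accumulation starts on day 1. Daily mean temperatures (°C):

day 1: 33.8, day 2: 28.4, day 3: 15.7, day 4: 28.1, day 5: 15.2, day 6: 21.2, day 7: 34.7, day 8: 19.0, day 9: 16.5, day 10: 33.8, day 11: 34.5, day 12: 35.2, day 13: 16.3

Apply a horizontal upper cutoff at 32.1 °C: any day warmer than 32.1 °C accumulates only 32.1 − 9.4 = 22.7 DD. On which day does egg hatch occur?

Daily DD above 9.4 °C (capped at 22.7): 22.7, 19.0, 6.3, 18.7, 5.8, 11.8, 22.7, 9.6, 7.1, 22.7, 22.7, 22.7, 6.9.
Cumulative: 22.7, 41.7, 48.0, 66.7, 72.5, 84.3, 107.0, 116.6, 123.7, 146.4, 169.1, 191.8, 198.7.
The total first reaches 73 DD on day 6.

day 6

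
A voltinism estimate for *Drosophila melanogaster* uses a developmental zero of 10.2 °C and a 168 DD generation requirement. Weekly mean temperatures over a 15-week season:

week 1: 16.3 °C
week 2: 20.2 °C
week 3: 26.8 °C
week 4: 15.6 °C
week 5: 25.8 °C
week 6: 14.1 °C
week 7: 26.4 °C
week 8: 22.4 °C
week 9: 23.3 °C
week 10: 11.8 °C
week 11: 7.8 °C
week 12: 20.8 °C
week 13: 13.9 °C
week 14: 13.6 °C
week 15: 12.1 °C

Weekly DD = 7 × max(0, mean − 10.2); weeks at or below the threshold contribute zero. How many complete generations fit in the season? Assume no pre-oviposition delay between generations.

Weekly DD (7 × max(0, T̄ − 10.2)): 42.7, 70.0, 116.2, 37.8, 109.2, 27.3, 113.4, 85.4, 91.7, 11.2, 0.0, 74.2, 25.9, 23.8, 13.3.
Season total = 842.1 DD.
Complete generations = ⌊842.1 / 168⌋ = 5.

5 generations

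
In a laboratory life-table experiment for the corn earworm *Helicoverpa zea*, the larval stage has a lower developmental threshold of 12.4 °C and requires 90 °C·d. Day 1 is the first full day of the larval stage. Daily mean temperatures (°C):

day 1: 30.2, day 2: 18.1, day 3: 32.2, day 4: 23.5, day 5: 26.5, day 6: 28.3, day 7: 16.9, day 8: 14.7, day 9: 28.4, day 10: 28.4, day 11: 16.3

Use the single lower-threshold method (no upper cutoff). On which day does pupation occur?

Daily DD above 12.4 °C: 17.8, 5.7, 19.8, 11.1, 14.1, 15.9, 4.5, 2.3, 16.0, 16.0, 3.9.
Cumulative: 17.8, 23.5, 43.3, 54.4, 68.5, 84.4, 88.9, 91.2, 107.2, 123.2, 127.1.
The total first reaches 90 DD on day 8.

day 8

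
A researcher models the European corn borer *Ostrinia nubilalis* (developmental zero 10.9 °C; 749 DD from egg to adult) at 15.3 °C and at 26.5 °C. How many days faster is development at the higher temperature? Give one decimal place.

122.2 days

At 15.3 °C: 749 / (15.3 − 10.9) = 749 / 4.4 = 170.227 d.
At 26.5 °C: 749 / (26.5 − 10.9) = 749 / 15.6 = 48.013 d.
Difference = |170.227 − 48.013| = 122.214 ≈ 122.2 days.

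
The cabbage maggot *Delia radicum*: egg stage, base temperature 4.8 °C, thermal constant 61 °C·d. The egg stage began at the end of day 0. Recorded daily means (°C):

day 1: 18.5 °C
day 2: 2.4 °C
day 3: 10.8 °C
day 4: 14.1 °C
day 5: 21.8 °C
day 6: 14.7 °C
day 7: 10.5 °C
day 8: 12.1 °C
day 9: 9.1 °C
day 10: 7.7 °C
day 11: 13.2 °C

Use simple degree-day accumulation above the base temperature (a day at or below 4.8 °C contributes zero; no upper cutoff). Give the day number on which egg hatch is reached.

day 7

Daily DD above 4.8 °C: 13.7, 0.0, 6.0, 9.3, 17.0, 9.9, 5.7, 7.3, 4.3, 2.9, 8.4.
Cumulative: 13.7, 13.7, 19.7, 29.0, 46.0, 55.9, 61.6, 68.9, 73.2, 76.1, 84.5.
The total first reaches 61 DD on day 7.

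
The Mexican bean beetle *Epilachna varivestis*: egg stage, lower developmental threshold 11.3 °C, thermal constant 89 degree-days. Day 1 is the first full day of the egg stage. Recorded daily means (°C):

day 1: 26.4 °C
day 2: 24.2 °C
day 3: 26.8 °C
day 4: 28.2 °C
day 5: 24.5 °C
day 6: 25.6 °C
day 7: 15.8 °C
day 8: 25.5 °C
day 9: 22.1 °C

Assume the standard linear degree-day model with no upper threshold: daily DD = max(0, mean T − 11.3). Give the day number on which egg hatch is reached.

day 7

Daily DD above 11.3 °C: 15.1, 12.9, 15.5, 16.9, 13.2, 14.3, 4.5, 14.2, 10.8.
Cumulative: 15.1, 28.0, 43.5, 60.4, 73.6, 87.9, 92.4, 106.6, 117.4.
The total first reaches 89 DD on day 7.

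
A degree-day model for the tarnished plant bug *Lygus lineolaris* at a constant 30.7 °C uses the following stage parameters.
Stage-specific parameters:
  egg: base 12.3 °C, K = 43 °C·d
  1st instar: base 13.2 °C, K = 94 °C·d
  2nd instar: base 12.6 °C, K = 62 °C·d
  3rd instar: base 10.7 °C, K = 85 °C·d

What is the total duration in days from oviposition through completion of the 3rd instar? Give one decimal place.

egg: 43 / (30.7 − 12.3) = 43 / 18.4 = 2.337 d.
1st instar: 94 / (30.7 − 13.2) = 94 / 17.5 = 5.371 d.
2nd instar: 62 / (30.7 − 12.6) = 62 / 18.1 = 3.425 d.
3rd instar: 85 / (30.7 − 10.7) = 85 / 20.0 = 4.250 d.
Sum = 15.384 ≈ 15.4 days.

15.4 days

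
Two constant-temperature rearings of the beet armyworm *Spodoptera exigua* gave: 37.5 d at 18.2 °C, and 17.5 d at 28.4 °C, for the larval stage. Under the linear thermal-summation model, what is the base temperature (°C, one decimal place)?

9.3 °C

Under the model K = D·(T − T_b), so D₁·(T₁ − T_b) = D₂·(T₂ − T_b).
37.5·(18.2 − T_b) = 17.5·(28.4 − T_b)
T_b = (37.5·18.2 − 17.5·28.4) / (37.5 − 17.5) = 185.50 / 20.0 = 9.275 °C ≈ 9.3 °C.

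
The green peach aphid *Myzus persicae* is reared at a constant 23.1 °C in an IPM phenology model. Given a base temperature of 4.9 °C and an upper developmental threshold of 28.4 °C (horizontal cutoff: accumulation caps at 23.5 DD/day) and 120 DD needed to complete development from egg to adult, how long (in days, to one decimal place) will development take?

Daily accumulation = 23.1 − 4.9 = 18.2 DD/day.
Duration = 120 / 18.2 = 6.593 ≈ 6.6 days.

6.6 days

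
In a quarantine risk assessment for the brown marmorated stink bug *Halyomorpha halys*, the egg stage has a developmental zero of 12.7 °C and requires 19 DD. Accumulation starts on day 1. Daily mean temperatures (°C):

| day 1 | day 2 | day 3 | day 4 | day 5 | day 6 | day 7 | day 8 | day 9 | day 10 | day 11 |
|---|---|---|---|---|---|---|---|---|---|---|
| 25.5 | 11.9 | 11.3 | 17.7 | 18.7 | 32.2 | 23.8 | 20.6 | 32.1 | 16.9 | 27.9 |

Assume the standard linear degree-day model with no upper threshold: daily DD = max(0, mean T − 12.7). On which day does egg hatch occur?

day 5

Daily DD above 12.7 °C: 12.8, 0.0, 0.0, 5.0, 6.0, 19.5, 11.1, 7.9, 19.4, 4.2, 15.2.
Cumulative: 12.8, 12.8, 12.8, 17.8, 23.8, 43.3, 54.4, 62.3, 81.7, 85.9, 101.1.
The total first reaches 19 DD on day 5.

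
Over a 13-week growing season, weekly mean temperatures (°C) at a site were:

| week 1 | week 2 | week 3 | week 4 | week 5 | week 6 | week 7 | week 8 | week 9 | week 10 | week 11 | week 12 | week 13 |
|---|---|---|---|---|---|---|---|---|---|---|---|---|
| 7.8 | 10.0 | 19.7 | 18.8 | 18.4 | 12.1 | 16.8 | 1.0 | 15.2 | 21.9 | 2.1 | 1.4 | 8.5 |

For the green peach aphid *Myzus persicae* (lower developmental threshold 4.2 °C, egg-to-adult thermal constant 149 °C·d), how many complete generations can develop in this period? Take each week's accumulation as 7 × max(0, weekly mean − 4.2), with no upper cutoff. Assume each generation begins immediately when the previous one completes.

Weekly DD (7 × max(0, T̄ − 4.2)): 25.2, 40.6, 108.5, 102.2, 99.4, 55.3, 88.2, 0.0, 77.0, 123.9, 0.0, 0.0, 30.1.
Season total = 750.4 DD.
Complete generations = ⌊750.4 / 149⌋ = 5.

5 generations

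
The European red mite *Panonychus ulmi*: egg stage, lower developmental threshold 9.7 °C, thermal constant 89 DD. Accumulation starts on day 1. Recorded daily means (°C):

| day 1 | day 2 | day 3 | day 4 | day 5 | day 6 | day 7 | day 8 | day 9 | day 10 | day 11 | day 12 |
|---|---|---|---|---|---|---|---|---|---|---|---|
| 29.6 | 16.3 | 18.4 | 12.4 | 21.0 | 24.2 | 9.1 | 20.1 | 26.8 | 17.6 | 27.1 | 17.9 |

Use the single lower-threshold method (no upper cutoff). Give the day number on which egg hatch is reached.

Daily DD above 9.7 °C: 19.9, 6.6, 8.7, 2.7, 11.3, 14.5, 0.0, 10.4, 17.1, 7.9, 17.4, 8.2.
Cumulative: 19.9, 26.5, 35.2, 37.9, 49.2, 63.7, 63.7, 74.1, 91.2, 99.1, 116.5, 124.7.
The total first reaches 89 DD on day 9.

day 9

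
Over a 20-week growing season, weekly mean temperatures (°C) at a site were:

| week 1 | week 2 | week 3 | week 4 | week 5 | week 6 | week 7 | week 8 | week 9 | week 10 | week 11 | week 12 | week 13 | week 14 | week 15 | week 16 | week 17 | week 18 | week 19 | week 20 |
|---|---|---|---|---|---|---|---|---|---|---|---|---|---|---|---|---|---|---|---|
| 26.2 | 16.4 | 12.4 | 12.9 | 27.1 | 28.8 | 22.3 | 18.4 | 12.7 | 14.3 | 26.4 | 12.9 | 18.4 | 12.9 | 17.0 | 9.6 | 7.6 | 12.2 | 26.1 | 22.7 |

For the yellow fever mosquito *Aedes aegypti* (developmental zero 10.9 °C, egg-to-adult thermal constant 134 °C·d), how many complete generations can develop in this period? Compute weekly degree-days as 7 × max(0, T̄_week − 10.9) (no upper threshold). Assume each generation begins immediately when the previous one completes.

7 generations

Weekly DD (7 × max(0, T̄ − 10.9)): 107.1, 38.5, 10.5, 14.0, 113.4, 125.3, 79.8, 52.5, 12.6, 23.8, 108.5, 14.0, 52.5, 14.0, 42.7, 0.0, 0.0, 9.1, 106.4, 82.6.
Season total = 1007.3 DD.
Complete generations = ⌊1007.3 / 134⌋ = 7.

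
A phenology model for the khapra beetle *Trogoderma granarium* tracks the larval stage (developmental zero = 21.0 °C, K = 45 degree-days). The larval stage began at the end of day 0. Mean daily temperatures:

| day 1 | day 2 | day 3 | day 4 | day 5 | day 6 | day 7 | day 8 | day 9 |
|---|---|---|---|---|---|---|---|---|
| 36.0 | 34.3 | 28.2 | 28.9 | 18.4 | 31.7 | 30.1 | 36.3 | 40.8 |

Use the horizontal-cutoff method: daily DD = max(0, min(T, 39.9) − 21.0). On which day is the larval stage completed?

day 6

Daily DD above 21.0 °C (capped at 18.9): 15.0, 13.3, 7.2, 7.9, 0.0, 10.7, 9.1, 15.3, 18.9.
Cumulative: 15.0, 28.3, 35.5, 43.4, 43.4, 54.1, 63.2, 78.5, 97.4.
The total first reaches 45 DD on day 6.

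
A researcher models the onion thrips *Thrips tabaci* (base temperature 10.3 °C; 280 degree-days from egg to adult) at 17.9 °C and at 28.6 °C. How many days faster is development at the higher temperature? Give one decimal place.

21.5 days

At 17.9 °C: 280 / (17.9 − 10.3) = 280 / 7.6 = 36.842 d.
At 28.6 °C: 280 / (28.6 − 10.3) = 280 / 18.3 = 15.301 d.
Difference = |36.842 − 15.301| = 21.542 ≈ 21.5 days.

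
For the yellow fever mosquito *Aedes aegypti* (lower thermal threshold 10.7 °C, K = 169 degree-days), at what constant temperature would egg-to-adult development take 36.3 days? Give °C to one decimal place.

15.4 °C

Required daily accumulation = 169 / 36.3 = 4.656 DD/day.
T = T_base + 4.656 = 10.7 + 4.656 = 15.356 ≈ 15.4 °C.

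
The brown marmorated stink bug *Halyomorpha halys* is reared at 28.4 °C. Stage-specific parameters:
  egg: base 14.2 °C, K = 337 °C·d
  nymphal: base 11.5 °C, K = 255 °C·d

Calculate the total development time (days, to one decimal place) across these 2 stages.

egg: 337 / (28.4 − 14.2) = 337 / 14.2 = 23.732 d.
nymphal: 255 / (28.4 − 11.5) = 255 / 16.9 = 15.089 d.
Sum = 38.821 ≈ 38.8 days.

38.8 days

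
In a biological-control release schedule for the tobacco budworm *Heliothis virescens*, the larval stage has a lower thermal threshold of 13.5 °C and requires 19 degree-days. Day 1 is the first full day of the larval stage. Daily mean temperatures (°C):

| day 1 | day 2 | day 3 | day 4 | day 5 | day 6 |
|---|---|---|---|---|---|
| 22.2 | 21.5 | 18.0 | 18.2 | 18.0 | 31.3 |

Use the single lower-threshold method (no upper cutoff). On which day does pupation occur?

Daily DD above 13.5 °C: 8.7, 8.0, 4.5, 4.7, 4.5, 17.8.
Cumulative: 8.7, 16.7, 21.2, 25.9, 30.4, 48.2.
The total first reaches 19 DD on day 3.

day 3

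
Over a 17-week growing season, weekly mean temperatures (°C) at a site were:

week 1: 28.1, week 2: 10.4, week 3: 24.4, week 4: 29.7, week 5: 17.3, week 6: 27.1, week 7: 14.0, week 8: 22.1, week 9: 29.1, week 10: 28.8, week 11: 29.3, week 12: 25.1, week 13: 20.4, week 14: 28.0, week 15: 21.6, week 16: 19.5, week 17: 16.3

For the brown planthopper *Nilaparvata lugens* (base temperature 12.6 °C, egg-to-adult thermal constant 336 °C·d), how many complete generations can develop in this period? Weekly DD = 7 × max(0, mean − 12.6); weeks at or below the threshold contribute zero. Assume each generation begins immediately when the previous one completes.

Weekly DD (7 × max(0, T̄ − 12.6)): 108.5, 0.0, 82.6, 119.7, 32.9, 101.5, 9.8, 66.5, 115.5, 113.4, 116.9, 87.5, 54.6, 107.8, 63.0, 48.3, 25.9.
Season total = 1254.4 DD.
Complete generations = ⌊1254.4 / 336⌋ = 3.

3 generations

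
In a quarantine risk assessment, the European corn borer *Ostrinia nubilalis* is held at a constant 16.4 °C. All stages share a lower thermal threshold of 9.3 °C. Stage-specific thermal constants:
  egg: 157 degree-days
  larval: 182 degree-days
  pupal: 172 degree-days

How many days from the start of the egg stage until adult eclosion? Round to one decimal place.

72.0 days

Daily accumulation at 16.4 °C = 16.4 − 9.3 = 7.1 DD/day.
Total K = 157 + 182 + 172 = 511 DD.
Total duration = 511 / 7.1 = 71.972 ≈ 72.0 days.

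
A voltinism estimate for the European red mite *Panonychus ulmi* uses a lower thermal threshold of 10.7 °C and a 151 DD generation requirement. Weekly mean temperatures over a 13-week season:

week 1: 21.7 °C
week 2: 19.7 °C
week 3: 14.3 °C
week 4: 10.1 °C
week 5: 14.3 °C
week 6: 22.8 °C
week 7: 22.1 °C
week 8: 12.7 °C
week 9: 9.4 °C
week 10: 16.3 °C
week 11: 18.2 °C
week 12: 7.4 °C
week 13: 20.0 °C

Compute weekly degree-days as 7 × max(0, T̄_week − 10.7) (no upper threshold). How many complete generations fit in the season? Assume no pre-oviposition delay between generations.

3 generations

Weekly DD (7 × max(0, T̄ − 10.7)): 77.0, 63.0, 25.2, 0.0, 25.2, 84.7, 79.8, 14.0, 0.0, 39.2, 52.5, 0.0, 65.1.
Season total = 525.7 DD.
Complete generations = ⌊525.7 / 151⌋ = 3.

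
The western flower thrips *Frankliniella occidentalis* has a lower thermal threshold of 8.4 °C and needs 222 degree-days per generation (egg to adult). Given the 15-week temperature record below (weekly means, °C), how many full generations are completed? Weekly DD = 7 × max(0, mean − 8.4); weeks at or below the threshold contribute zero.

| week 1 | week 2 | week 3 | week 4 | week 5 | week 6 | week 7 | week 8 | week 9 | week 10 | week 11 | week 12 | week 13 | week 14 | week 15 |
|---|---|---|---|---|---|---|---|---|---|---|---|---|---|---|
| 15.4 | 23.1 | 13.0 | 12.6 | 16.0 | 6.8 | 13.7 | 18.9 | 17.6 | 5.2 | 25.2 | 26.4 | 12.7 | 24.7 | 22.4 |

4 generations

Weekly DD (7 × max(0, T̄ − 8.4)): 49.0, 102.9, 32.2, 29.4, 53.2, 0.0, 37.1, 73.5, 64.4, 0.0, 117.6, 126.0, 30.1, 114.1, 98.0.
Season total = 927.5 DD.
Complete generations = ⌊927.5 / 222⌋ = 4.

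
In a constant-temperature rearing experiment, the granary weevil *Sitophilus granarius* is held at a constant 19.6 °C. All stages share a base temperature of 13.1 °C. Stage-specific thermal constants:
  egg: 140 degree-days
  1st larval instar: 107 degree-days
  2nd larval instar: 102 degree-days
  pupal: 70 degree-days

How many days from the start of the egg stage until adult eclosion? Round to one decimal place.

Daily accumulation at 19.6 °C = 19.6 − 13.1 = 6.5 DD/day.
Total K = 140 + 107 + 102 + 70 = 419 DD.
Total duration = 419 / 6.5 = 64.462 ≈ 64.5 days.

64.5 days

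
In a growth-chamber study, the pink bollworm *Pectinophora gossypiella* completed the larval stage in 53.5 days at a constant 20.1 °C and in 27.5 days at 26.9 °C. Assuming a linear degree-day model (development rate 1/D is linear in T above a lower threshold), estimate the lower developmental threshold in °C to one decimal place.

12.9 °C

Under the model K = D·(T − T_b), so D₁·(T₁ − T_b) = D₂·(T₂ − T_b).
53.5·(20.1 − T_b) = 27.5·(26.9 − T_b)
T_b = (53.5·20.1 − 27.5·26.9) / (53.5 − 27.5) = 335.60 / 26.0 = 12.908 °C ≈ 12.9 °C.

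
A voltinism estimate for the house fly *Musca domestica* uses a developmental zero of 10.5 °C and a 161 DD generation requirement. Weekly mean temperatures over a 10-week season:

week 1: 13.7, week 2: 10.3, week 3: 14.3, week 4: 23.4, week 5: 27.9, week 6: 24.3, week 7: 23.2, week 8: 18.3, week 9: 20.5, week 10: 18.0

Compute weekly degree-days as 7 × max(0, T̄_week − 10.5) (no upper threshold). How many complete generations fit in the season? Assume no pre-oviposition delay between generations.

3 generations

Weekly DD (7 × max(0, T̄ − 10.5)): 22.4, 0.0, 26.6, 90.3, 121.8, 96.6, 88.9, 54.6, 70.0, 52.5.
Season total = 623.7 DD.
Complete generations = ⌊623.7 / 161⌋ = 3.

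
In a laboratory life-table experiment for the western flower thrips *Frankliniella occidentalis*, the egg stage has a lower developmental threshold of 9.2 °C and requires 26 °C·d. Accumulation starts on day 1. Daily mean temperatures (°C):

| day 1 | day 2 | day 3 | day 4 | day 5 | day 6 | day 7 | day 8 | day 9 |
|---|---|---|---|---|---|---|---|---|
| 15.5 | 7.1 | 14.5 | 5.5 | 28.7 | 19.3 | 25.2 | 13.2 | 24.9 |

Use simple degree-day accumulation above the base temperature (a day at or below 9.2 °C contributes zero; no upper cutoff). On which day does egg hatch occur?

day 5

Daily DD above 9.2 °C: 6.3, 0.0, 5.3, 0.0, 19.5, 10.1, 16.0, 4.0, 15.7.
Cumulative: 6.3, 6.3, 11.6, 11.6, 31.1, 41.2, 57.2, 61.2, 76.9.
The total first reaches 26 DD on day 5.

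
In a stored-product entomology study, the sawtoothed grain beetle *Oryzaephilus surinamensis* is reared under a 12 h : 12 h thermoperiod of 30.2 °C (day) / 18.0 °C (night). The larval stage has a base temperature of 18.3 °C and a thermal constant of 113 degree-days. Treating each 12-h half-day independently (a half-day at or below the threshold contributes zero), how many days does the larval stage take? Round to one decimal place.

19.0 days

Day half: max(0, 30.2 − 18.3) × 0.5 = 11.9 × 0.5 = 5.95 DD.
Night half: max(0, 18.0 − 18.3) × 0.5 = 0.0 × 0.5 = 0.00 DD.
Per 24 h: 5.95 DD/day.
Duration = 113 / 5.95 = 18.992 ≈ 19.0 days.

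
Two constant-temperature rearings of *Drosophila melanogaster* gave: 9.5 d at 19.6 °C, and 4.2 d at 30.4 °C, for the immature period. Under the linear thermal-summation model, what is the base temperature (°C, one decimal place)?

11.0 °C

Equal thermal constants: D₁(T₁ − T_b) = D₂(T₂ − T_b).
9.5·(19.6 − T_b) = 4.2·(30.4 − T_b)
T_b = (9.5·19.6 − 4.2·30.4) / (9.5 − 4.2) = 58.52 / 5.3 = 11.042 °C ≈ 11.0 °C.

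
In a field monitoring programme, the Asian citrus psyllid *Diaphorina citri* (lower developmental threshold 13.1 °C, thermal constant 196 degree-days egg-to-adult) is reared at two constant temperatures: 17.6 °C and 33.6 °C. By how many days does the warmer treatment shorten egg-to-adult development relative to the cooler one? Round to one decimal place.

34.0 days

At 17.6 °C: 196 / (17.6 − 13.1) = 196 / 4.5 = 43.556 d.
At 33.6 °C: 196 / (33.6 − 13.1) = 196 / 20.5 = 9.561 d.
Difference = |43.556 − 9.561| = 33.995 ≈ 34.0 days.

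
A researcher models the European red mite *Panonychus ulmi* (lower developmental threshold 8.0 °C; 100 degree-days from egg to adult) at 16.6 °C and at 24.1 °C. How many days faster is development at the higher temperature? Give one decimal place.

5.4 days

At 16.6 °C: 100 / (16.6 − 8.0) = 100 / 8.6 = 11.628 d.
At 24.1 °C: 100 / (24.1 − 8.0) = 100 / 16.1 = 6.211 d.
Difference = |11.628 − 6.211| = 5.417 ≈ 5.4 days.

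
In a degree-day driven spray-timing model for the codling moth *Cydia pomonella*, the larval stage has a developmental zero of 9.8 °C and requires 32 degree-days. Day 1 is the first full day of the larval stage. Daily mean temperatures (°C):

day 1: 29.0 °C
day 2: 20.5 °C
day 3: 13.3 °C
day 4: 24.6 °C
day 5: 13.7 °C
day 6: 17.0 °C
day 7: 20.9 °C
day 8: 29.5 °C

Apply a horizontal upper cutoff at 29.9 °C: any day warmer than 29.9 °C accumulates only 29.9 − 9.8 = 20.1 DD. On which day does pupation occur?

day 3

Daily DD above 9.8 °C (capped at 20.1): 19.2, 10.7, 3.5, 14.8, 3.9, 7.2, 11.1, 19.7.
Cumulative: 19.2, 29.9, 33.4, 48.2, 52.1, 59.3, 70.4, 90.1.
The total first reaches 32 DD on day 3.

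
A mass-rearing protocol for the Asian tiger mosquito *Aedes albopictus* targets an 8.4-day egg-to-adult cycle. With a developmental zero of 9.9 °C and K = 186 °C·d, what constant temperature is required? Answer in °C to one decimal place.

32.0 °C

Required daily accumulation = 186 / 8.4 = 22.143 DD/day.
T = T_base + 22.143 = 9.9 + 22.143 = 32.043 ≈ 32.0 °C.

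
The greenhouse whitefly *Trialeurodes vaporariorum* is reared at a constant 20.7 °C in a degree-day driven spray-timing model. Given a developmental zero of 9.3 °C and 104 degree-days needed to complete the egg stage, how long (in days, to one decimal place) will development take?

Daily accumulation = 20.7 − 9.3 = 11.4 DD/day.
Duration = 104 / 11.4 = 9.123 ≈ 9.1 days.

9.1 days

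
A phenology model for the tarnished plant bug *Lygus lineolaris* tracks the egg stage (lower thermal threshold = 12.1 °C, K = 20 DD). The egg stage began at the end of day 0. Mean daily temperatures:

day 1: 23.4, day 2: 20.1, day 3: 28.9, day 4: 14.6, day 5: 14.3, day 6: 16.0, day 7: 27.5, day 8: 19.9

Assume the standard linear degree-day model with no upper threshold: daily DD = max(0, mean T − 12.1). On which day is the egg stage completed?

day 3

Daily DD above 12.1 °C: 11.3, 8.0, 16.8, 2.5, 2.2, 3.9, 15.4, 7.8.
Cumulative: 11.3, 19.3, 36.1, 38.6, 40.8, 44.7, 60.1, 67.9.
The total first reaches 20 DD on day 3.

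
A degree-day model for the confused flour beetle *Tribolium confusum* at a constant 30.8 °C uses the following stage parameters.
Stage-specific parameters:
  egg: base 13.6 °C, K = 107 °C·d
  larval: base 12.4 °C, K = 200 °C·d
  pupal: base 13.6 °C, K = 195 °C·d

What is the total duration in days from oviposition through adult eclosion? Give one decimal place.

egg: 107 / (30.8 − 13.6) = 107 / 17.2 = 6.221 d.
larval: 200 / (30.8 − 12.4) = 200 / 18.4 = 10.870 d.
pupal: 195 / (30.8 − 13.6) = 195 / 17.2 = 11.337 d.
Sum = 28.428 ≈ 28.4 days.

28.4 days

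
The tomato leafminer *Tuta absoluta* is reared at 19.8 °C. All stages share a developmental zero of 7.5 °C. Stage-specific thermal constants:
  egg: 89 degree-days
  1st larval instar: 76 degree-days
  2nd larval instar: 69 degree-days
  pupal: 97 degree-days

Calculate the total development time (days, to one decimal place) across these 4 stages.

Daily accumulation at 19.8 °C = 19.8 − 7.5 = 12.3 DD/day.
Total K = 89 + 76 + 69 + 97 = 331 DD.
Total duration = 331 / 12.3 = 26.911 ≈ 26.9 days.

26.9 days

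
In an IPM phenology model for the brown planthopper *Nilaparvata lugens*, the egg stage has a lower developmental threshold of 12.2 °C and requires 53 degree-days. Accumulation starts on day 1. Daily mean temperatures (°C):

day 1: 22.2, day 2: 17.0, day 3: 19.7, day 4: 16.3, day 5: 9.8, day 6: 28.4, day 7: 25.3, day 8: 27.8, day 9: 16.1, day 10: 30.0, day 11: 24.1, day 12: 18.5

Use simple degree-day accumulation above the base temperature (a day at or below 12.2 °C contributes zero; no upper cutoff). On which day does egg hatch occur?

Daily DD above 12.2 °C: 10.0, 4.8, 7.5, 4.1, 0.0, 16.2, 13.1, 15.6, 3.9, 17.8, 11.9, 6.3.
Cumulative: 10.0, 14.8, 22.3, 26.4, 26.4, 42.6, 55.7, 71.3, 75.2, 93.0, 104.9, 111.2.
The total first reaches 53 DD on day 7.

day 7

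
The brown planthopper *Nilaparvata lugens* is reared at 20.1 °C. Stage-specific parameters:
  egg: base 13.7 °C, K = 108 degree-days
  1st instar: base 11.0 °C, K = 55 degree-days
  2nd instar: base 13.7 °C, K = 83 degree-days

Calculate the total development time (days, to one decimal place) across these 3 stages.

35.9 days

egg: 108 / (20.1 − 13.7) = 108 / 6.4 = 16.875 d.
1st instar: 55 / (20.1 − 11.0) = 55 / 9.1 = 6.044 d.
2nd instar: 83 / (20.1 − 13.7) = 83 / 6.4 = 12.969 d.
Sum = 35.888 ≈ 35.9 days.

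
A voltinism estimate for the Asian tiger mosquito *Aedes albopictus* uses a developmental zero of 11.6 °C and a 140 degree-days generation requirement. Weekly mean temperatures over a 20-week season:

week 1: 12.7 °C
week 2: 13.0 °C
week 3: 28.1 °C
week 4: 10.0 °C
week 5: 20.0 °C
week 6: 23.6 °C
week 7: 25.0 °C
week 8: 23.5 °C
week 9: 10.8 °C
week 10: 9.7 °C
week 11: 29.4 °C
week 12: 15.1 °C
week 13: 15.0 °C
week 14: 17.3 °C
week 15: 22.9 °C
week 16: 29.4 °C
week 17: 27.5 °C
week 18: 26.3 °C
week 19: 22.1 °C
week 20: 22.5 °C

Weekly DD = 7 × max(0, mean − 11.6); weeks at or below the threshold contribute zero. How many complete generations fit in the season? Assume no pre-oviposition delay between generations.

Weekly DD (7 × max(0, T̄ − 11.6)): 7.7, 9.8, 115.5, 0.0, 58.8, 84.0, 93.8, 83.3, 0.0, 0.0, 124.6, 24.5, 23.8, 39.9, 79.1, 124.6, 111.3, 102.9, 73.5, 76.3.
Season total = 1233.4 DD.
Complete generations = ⌊1233.4 / 140⌋ = 8.

8 generations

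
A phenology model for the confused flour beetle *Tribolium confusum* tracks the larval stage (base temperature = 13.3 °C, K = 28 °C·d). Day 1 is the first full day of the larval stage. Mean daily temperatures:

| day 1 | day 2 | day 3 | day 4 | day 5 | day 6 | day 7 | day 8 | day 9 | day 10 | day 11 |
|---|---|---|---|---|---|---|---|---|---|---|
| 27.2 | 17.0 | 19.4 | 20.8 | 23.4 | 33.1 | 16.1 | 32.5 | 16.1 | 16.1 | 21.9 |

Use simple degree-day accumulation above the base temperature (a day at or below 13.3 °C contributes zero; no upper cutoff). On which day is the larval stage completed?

day 4

Daily DD above 13.3 °C: 13.9, 3.7, 6.1, 7.5, 10.1, 19.8, 2.8, 19.2, 2.8, 2.8, 8.6.
Cumulative: 13.9, 17.6, 23.7, 31.2, 41.3, 61.1, 63.9, 83.1, 85.9, 88.7, 97.3.
The total first reaches 28 DD on day 4.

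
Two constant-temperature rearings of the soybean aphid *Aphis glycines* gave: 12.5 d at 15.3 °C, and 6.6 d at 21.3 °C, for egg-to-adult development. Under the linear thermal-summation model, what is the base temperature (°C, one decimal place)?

8.6 °C

Equal thermal constants: D₁(T₁ − T_b) = D₂(T₂ − T_b).
12.5·(15.3 − T_b) = 6.6·(21.3 − T_b)
T_b = (12.5·15.3 − 6.6·21.3) / (12.5 − 6.6) = 50.67 / 5.9 = 8.588 °C ≈ 8.6 °C.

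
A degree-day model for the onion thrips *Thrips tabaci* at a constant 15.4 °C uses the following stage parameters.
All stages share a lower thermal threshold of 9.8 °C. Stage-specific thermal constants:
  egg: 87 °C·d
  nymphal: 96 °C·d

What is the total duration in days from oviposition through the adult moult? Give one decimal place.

Daily accumulation at 15.4 °C = 15.4 − 9.8 = 5.6 DD/day.
Total K = 87 + 96 = 183 DD.
Total duration = 183 / 5.6 = 32.679 ≈ 32.7 days.

32.7 days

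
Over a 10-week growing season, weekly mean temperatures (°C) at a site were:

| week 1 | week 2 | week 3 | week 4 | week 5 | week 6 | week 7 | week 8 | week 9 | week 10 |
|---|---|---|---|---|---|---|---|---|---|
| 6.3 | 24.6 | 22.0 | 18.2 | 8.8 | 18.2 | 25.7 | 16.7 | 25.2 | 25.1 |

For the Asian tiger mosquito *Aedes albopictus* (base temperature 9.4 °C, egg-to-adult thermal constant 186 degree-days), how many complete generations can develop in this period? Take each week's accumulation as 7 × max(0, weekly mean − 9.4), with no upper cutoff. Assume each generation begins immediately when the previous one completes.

Weekly DD (7 × max(0, T̄ − 9.4)): 0.0, 106.4, 88.2, 61.6, 0.0, 61.6, 114.1, 51.1, 110.6, 109.9.
Season total = 703.5 DD.
Complete generations = ⌊703.5 / 186⌋ = 3.

3 generations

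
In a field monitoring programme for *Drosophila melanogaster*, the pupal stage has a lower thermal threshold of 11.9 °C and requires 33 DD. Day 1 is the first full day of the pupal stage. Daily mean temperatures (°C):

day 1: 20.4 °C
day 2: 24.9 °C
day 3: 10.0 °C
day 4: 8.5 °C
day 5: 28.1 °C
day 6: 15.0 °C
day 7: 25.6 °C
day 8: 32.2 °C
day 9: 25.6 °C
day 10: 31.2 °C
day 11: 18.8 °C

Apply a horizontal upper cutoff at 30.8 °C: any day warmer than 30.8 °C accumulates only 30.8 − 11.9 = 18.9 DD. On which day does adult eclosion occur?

Daily DD above 11.9 °C (capped at 18.9): 8.5, 13.0, 0.0, 0.0, 16.2, 3.1, 13.7, 18.9, 13.7, 18.9, 6.9.
Cumulative: 8.5, 21.5, 21.5, 21.5, 37.7, 40.8, 54.5, 73.4, 87.1, 106.0, 112.9.
The total first reaches 33 DD on day 5.

day 5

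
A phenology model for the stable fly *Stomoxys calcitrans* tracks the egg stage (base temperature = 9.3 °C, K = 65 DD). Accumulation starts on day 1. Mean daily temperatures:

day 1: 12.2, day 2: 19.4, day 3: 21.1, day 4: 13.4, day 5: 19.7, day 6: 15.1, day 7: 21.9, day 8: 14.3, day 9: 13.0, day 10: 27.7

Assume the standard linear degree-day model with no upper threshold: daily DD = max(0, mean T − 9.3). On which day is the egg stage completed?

day 9

Daily DD above 9.3 °C: 2.9, 10.1, 11.8, 4.1, 10.4, 5.8, 12.6, 5.0, 3.7, 18.4.
Cumulative: 2.9, 13.0, 24.8, 28.9, 39.3, 45.1, 57.7, 62.7, 66.4, 84.8.
The total first reaches 65 DD on day 9.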